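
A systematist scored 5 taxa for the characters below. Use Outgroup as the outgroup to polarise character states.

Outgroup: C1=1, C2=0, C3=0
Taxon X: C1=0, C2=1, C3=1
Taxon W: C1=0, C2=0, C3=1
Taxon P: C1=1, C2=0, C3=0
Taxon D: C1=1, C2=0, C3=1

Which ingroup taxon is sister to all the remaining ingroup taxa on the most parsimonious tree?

Taxon P

Character polarity is set by the outgroup: the derived state is whichever differs from the outgroup's state, so for C1 the derived state is '0', and for the remaining characters it is '1'.
Only Taxon W and Taxon X show the derived state '0' for C1, supporting them as a clade.
C2 (derived state '1') is unique to Taxon X (autapomorphy; uninformative for grouping).
C3: derived state '1' in Taxon D, Taxon W, and Taxon X only — synapomorphy for {Taxon D, Taxon W, Taxon X}.
Most parsimonious ingroup topology: ((Taxon D,(Taxon X,Taxon W)),Taxon P).
Taxon P is sister to the clade containing all other ingroup taxa, so it is the earliest-diverging (most basal) ingroup lineage.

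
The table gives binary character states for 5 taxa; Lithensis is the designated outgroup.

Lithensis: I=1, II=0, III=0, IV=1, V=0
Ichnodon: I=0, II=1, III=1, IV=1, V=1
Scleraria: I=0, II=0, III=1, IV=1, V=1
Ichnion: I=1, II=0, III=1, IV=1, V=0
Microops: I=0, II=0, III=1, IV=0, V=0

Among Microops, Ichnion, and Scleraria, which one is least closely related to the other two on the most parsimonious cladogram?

Ichnion

Character polarity is set by the outgroup: the derived state is whichever differs from the outgroup's state, so for I, IV the derived state is '0', and for the remaining characters it is '1'.
Only Ichnodon, Microops, and Scleraria show the derived state '0' for I, supporting them as a clade.
II: derived state '1' in Ichnodon only — an autapomorphy, so it tells us nothing about relationships among taxa.
All ingroup taxa share the derived state '1' for III; it defines the ingroup but does not resolve relationships within it.
IV (derived state '0') is unique to Microops (autapomorphy; uninformative for grouping).
V (derived state '1') is shared by Ichnodon and Scleraria — a synapomorphy uniting that clade.
Most parsimonious ingroup topology: (((Ichnodon,Scleraria),Microops),Ichnion).
Scleraria and Microops share a more recent common ancestor with each other than either does with Ichnion, so Ichnion is the least closely related of the three.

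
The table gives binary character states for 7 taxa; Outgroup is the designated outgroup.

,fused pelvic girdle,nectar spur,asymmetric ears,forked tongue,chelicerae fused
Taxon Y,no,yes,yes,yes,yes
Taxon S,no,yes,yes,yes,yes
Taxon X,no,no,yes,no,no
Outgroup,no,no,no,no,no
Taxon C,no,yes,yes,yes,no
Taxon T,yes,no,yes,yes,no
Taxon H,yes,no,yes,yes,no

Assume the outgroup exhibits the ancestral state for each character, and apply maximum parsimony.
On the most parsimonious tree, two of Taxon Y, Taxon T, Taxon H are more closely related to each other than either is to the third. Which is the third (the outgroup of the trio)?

The outgroup has state 'no' for every character, so 'yes' is the derived state throughout.
Only Taxon H and Taxon T show the derived state 'yes' for fused pelvic girdle, supporting them as a clade.
nectar spur (derived state 'yes') is shared by Taxon C, Taxon S, and Taxon Y — a synapomorphy uniting that clade.
All ingroup taxa share the derived state 'yes' for asymmetric ears; it defines the ingroup but does not resolve relationships within it.
Only Taxon C, Taxon H, Taxon S, Taxon T, and Taxon Y show the derived state 'yes' for forked tongue, supporting them as a clade.
chelicerae fused (derived state 'yes') is shared by Taxon S and Taxon Y — a synapomorphy uniting that clade.
Most parsimonious ingroup topology: (((Taxon H,Taxon T),(Taxon C,(Taxon Y,Taxon S))),Taxon X).
Taxon H and Taxon T share a more recent common ancestor with each other than either does with Taxon Y, so Taxon Y is the least closely related of the three.

Taxon Y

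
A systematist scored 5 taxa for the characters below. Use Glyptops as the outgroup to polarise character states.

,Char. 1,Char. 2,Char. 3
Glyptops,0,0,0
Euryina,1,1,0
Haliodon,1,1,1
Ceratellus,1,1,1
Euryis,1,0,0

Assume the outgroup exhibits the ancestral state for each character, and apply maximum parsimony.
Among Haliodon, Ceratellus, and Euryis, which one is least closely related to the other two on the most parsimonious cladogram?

The outgroup has state '0' for every character, so '1' is the derived state throughout.
All ingroup taxa share the derived state '1' for Char. 1; it defines the ingroup but does not resolve relationships within it.
Char. 2: derived state '1' in Ceratellus, Euryina, and Haliodon only — synapomorphy for {Ceratellus, Euryina, Haliodon}.
Char. 3 (derived state '1') is shared by Ceratellus and Haliodon — a synapomorphy uniting that clade.
Most parsimonious ingroup topology: ((Euryina,(Haliodon,Ceratellus)),Euryis).
Haliodon and Ceratellus share a more recent common ancestor with each other than either does with Euryis, so Euryis is the least closely related of the three.

Euryis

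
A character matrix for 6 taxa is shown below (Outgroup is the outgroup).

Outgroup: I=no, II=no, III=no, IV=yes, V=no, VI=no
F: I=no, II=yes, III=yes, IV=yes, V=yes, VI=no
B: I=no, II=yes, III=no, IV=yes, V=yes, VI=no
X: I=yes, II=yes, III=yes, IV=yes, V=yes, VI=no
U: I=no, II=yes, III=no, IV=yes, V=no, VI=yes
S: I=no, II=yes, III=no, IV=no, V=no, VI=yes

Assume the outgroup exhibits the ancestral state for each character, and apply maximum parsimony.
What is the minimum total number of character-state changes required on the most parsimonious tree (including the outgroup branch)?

Character polarity is set by the outgroup: the derived state is whichever differs from the outgroup's state, so for IV the derived state is 'no', and for the remaining characters it is 'yes'.
I: derived state 'yes' in X only — an autapomorphy, so it tells us nothing about relationships among taxa.
II (derived state 'yes') is shared by all ingroup taxa — unites the whole ingroup.
Only F and X show the derived state 'yes' for III, supporting them as a clade.
IV: derived state 'no' in S only — an autapomorphy, so it tells us nothing about relationships among taxa.
V (derived state 'yes') is shared by B, F, and X — a synapomorphy uniting that clade.
VI (derived state 'yes') is shared by S and U — a synapomorphy uniting that clade.
Most parsimonious ingroup topology: (((F,X),B),(U,S)).
Changes per character on this tree: I: 1; II: 1; III: 1; IV: 1; V: 1; VI: 1.
Total = 6.

6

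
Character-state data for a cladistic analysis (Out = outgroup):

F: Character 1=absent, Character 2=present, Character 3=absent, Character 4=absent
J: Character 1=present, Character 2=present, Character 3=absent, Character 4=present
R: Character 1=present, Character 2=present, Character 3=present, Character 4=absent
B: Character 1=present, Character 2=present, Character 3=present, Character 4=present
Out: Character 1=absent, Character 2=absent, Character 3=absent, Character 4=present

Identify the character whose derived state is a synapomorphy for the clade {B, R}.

Character polarity is set by the outgroup: the derived state is whichever differs from the outgroup's state, so for Character 4 the derived state is 'absent', and for the remaining characters it is 'present'.
Character 1: derived state 'present' in B, J, and R only — synapomorphy for {B, J, R}.
Character 2 (derived state 'present') is shared by all ingroup taxa — unites the whole ingroup.
Character 3 (derived state 'present') is shared by B and R — a synapomorphy uniting that clade.
Character 4 groups F and R, which is incompatible with the clades supported by the remaining characters; treating it as convergent (homoplasy) costs fewer steps than any alternative tree.
Most parsimonious ingroup topology: (((R,B),J),F).
The clade {B, R} is supported by Character 3: its derived state 'present' occurs in exactly those taxa and in no other taxon (including the outgroup).

Character 3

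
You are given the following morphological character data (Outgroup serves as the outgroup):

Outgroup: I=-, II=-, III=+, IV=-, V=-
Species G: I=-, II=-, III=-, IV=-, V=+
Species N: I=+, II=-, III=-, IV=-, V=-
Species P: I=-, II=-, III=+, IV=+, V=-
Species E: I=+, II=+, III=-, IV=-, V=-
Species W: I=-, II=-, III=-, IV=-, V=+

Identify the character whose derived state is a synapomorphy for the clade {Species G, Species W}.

Character polarity is set by the outgroup: the derived state is whichever differs from the outgroup's state, so for III the derived state is '-', and for the remaining characters it is '+'.
I (derived state '+') is shared by Species E and Species N — a synapomorphy uniting that clade.
II (derived state '+') is unique to Species E (autapomorphy; uninformative for grouping).
III (derived state '-') is shared by Species E, Species G, Species N, and Species W — a synapomorphy uniting that clade.
IV (derived state '+') is unique to Species P (autapomorphy; uninformative for grouping).
V: derived state '+' in Species G and Species W only — synapomorphy for {Species G, Species W}.
Most parsimonious ingroup topology: (((Species G,Species W),(Species N,Species E)),Species P).
The clade {Species G, Species W} is supported by V: its derived state '+' occurs in exactly those taxa and in no other taxon (including the outgroup).

V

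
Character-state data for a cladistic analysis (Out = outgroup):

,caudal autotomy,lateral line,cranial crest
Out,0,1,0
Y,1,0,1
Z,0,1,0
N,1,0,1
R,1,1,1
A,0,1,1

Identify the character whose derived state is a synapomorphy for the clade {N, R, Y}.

Character polarity is set by the outgroup: the derived state is whichever differs from the outgroup's state, so for lateral line the derived state is '0', and for the remaining characters it is '1'.
caudal autotomy (derived state '1') is shared by N, R, and Y — a synapomorphy uniting that clade.
lateral line: derived state '0' in N and Y only — synapomorphy for {N, Y}.
cranial crest (derived state '1') is shared by A, N, R, and Y — a synapomorphy uniting that clade.
Most parsimonious ingroup topology: ((((Y,N),R),A),Z).
The clade {N, R, Y} is supported by caudal autotomy: its derived state '1' occurs in exactly those taxa and in no other taxon (including the outgroup).

caudal autotomy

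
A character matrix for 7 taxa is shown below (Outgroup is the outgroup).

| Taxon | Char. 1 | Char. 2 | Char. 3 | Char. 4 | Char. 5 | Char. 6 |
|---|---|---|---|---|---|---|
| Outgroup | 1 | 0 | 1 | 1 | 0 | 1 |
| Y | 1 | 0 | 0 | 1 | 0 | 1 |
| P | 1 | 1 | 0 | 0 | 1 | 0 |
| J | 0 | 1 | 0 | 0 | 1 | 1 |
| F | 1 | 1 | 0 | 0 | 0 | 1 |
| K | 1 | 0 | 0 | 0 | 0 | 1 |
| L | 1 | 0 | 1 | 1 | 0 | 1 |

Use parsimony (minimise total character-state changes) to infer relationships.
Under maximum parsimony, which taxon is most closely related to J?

P

Character polarity is set by the outgroup: the derived state is whichever differs from the outgroup's state, so for Char. 1, Char. 3, Char. 4, Char. 6 the derived state is '0', and for the remaining characters it is '1'.
Char. 1: derived state '0' in J only — an autapomorphy, so it tells us nothing about relationships among taxa.
Only F, J, and P show the derived state '1' for Char. 2, supporting them as a clade.
Char. 3: derived state '0' in F, J, K, P, and Y only — synapomorphy for {F, J, K, P, Y}.
Char. 4: derived state '0' in F, J, K, and P only — synapomorphy for {F, J, K, P}.
Only J and P show the derived state '1' for Char. 5, supporting them as a clade.
Char. 6: derived state '0' in P only — an autapomorphy, so it tells us nothing about relationships among taxa.
Most parsimonious ingroup topology: ((Y,(((P,J),F),K)),L).
J and P form a cherry on this tree, so they are sister taxa.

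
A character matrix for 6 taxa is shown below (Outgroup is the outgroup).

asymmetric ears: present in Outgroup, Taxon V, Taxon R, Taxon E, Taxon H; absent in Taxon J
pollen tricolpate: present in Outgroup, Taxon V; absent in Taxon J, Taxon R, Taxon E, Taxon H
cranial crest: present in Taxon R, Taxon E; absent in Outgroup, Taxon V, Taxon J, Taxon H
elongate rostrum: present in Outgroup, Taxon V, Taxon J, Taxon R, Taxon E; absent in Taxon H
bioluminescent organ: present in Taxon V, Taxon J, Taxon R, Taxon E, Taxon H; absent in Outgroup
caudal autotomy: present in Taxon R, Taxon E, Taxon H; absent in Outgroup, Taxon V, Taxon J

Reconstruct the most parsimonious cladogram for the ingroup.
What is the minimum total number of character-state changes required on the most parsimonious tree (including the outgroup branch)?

Character polarity is set by the outgroup: the derived state is whichever differs from the outgroup's state, so for asymmetric ears, pollen tricolpate, elongate rostrum the derived state is 'absent', and for the remaining characters it is 'present'.
asymmetric ears (derived state 'absent') is unique to Taxon J (autapomorphy; uninformative for grouping).
Only Taxon E, Taxon H, Taxon J, and Taxon R show the derived state 'absent' for pollen tricolpate, supporting them as a clade.
Only Taxon E and Taxon R show the derived state 'present' for cranial crest, supporting them as a clade.
elongate rostrum: derived state 'absent' in Taxon H only — an autapomorphy, so it tells us nothing about relationships among taxa.
bioluminescent organ (derived state 'present') is shared by all ingroup taxa — unites the whole ingroup.
caudal autotomy (derived state 'present') is shared by Taxon E, Taxon H, and Taxon R — a synapomorphy uniting that clade.
Most parsimonious ingroup topology: (Taxon V,(Taxon J,((Taxon R,Taxon E),Taxon H))).
Changes per character on this tree: asymmetric ears: 1; pollen tricolpate: 1; cranial crest: 1; elongate rostrum: 1; bioluminescent organ: 1; caudal autotomy: 1.
Total = 6.

6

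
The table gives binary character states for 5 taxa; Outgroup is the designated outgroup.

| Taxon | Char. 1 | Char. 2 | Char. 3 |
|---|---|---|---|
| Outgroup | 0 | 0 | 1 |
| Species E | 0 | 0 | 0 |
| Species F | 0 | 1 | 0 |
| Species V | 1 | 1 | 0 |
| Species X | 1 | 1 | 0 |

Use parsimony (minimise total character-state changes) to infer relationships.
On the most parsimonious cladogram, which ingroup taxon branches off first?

Species E

Character polarity is set by the outgroup: the derived state is whichever differs from the outgroup's state, so for Char. 3 the derived state is '0', and for the remaining characters it is '1'.
Only Species V and Species X show the derived state '1' for Char. 1, supporting them as a clade.
Char. 2: derived state '1' in Species F, Species V, and Species X only — synapomorphy for {Species F, Species V, Species X}.
Char. 3 (derived state '0') is shared by all ingroup taxa — unites the whole ingroup.
Most parsimonious ingroup topology: (Species E,(Species F,(Species V,Species X))).
Species E is sister to the clade containing all other ingroup taxa, so it is the earliest-diverging (most basal) ingroup lineage.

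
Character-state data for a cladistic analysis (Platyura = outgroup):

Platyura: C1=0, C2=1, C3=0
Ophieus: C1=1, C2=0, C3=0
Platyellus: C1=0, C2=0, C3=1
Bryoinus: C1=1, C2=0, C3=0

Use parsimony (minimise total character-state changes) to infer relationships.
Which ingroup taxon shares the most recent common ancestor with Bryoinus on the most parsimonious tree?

Character polarity is set by the outgroup: the derived state is whichever differs from the outgroup's state, so for C2 the derived state is '0', and for the remaining characters it is '1'.
C1 (derived state '1') is shared by Bryoinus and Ophieus — a synapomorphy uniting that clade.
C2 (derived state '0') is shared by all ingroup taxa — unites the whole ingroup.
C3 (derived state '1') is unique to Platyellus (autapomorphy; uninformative for grouping).
Most parsimonious ingroup topology: ((Ophieus,Bryoinus),Platyellus).
Bryoinus and Ophieus form a cherry on this tree, so they are sister taxa.

Ophieus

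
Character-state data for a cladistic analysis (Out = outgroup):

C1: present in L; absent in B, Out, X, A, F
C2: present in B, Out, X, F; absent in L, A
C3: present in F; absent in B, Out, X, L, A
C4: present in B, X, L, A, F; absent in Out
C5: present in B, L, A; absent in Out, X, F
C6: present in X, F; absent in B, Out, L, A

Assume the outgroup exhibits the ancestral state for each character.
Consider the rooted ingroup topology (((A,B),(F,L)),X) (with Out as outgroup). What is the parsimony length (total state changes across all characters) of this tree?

9

Map each character onto (((A,B),(F,L)),X) (rooted by Out) and count the minimum state changes it requires (Fitch parsimony):
C1: 1; C2: 2; C3: 1; C4: 1; C5: 2; C6: 2.
Total tree length = 9.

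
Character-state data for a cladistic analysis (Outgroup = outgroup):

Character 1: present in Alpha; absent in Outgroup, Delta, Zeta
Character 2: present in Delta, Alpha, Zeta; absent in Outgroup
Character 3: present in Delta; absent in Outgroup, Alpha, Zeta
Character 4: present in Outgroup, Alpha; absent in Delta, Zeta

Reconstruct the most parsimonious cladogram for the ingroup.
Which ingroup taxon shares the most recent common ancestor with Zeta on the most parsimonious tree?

Delta

Character polarity is set by the outgroup: the derived state is whichever differs from the outgroup's state, so for Character 4 the derived state is 'absent', and for the remaining characters it is 'present'.
Character 1: derived state 'present' in Alpha only — an autapomorphy, so it tells us nothing about relationships among taxa.
Character 2 (derived state 'present') is shared by all ingroup taxa — unites the whole ingroup.
Character 3: derived state 'present' in Delta only — an autapomorphy, so it tells us nothing about relationships among taxa.
Character 4 (derived state 'absent') is shared by Delta and Zeta — a synapomorphy uniting that clade.
Most parsimonious ingroup topology: ((Delta,Zeta),Alpha).
Zeta and Delta form a cherry on this tree, so they are sister taxa.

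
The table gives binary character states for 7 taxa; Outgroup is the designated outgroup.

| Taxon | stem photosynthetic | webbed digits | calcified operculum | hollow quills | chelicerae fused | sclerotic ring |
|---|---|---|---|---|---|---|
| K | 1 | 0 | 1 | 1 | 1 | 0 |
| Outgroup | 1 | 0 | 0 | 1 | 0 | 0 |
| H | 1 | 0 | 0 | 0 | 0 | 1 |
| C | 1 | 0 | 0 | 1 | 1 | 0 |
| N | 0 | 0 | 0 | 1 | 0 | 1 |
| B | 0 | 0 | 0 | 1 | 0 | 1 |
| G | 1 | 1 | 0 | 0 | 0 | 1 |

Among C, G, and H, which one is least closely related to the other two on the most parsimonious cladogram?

Character polarity is set by the outgroup: the derived state is whichever differs from the outgroup's state, so for stem photosynthetic, hollow quills the derived state is '0', and for the remaining characters it is '1'.
stem photosynthetic: derived state '0' in B and N only — synapomorphy for {B, N}.
webbed digits: derived state '1' in G only — an autapomorphy, so it tells us nothing about relationships among taxa.
calcified operculum (derived state '1') is unique to K (autapomorphy; uninformative for grouping).
Only G and H show the derived state '0' for hollow quills, supporting them as a clade.
Only C and K show the derived state '1' for chelicerae fused, supporting them as a clade.
Only B, G, H, and N show the derived state '1' for sclerotic ring, supporting them as a clade.
Most parsimonious ingroup topology: (((H,G),(N,B)),(K,C)).
G and H share a more recent common ancestor with each other than either does with C, so C is the least closely related of the three.

C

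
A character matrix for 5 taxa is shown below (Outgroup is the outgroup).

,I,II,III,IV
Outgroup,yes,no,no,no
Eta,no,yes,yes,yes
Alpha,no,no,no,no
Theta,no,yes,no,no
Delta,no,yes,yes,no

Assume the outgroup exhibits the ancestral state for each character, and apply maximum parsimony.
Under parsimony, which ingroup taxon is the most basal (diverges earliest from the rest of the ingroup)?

Alpha

Character polarity is set by the outgroup: the derived state is whichever differs from the outgroup's state, so for I the derived state is 'no', and for the remaining characters it is 'yes'.
I (derived state 'no') is shared by all ingroup taxa — unites the whole ingroup.
II: derived state 'yes' in Delta, Eta, and Theta only — synapomorphy for {Delta, Eta, Theta}.
III (derived state 'yes') is shared by Delta and Eta — a synapomorphy uniting that clade.
IV (derived state 'yes') is unique to Eta (autapomorphy; uninformative for grouping).
Most parsimonious ingroup topology: (((Eta,Delta),Theta),Alpha).
Alpha is sister to the clade containing all other ingroup taxa, so it is the earliest-diverging (most basal) ingroup lineage.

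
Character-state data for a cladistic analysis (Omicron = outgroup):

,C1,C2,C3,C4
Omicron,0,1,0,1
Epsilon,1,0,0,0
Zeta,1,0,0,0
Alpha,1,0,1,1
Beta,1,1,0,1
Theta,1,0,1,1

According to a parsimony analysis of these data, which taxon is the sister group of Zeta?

Character polarity is set by the outgroup: the derived state is whichever differs from the outgroup's state, so for C2, C4 the derived state is '0', and for the remaining characters it is '1'.
C1 (derived state '1') is shared by all ingroup taxa — unites the whole ingroup.
Only Alpha, Epsilon, Theta, and Zeta show the derived state '0' for C2, supporting them as a clade.
C3: derived state '1' in Alpha and Theta only — synapomorphy for {Alpha, Theta}.
Only Epsilon and Zeta show the derived state '0' for C4, supporting them as a clade.
Most parsimonious ingroup topology: (((Epsilon,Zeta),(Alpha,Theta)),Beta).
Zeta and Epsilon form a cherry on this tree, so they are sister taxa.

Epsilon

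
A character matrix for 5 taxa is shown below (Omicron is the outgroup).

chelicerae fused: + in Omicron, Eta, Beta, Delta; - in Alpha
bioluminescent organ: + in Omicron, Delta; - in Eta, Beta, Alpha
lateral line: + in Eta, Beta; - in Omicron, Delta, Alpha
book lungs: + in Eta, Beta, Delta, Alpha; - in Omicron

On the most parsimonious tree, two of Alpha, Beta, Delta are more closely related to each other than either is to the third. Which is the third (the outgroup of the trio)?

Delta

Character polarity is set by the outgroup: the derived state is whichever differs from the outgroup's state, so for chelicerae fused, bioluminescent organ the derived state is '-', and for the remaining characters it is '+'.
chelicerae fused (derived state '-') is unique to Alpha (autapomorphy; uninformative for grouping).
Only Alpha, Beta, and Eta show the derived state '-' for bioluminescent organ, supporting them as a clade.
lateral line: derived state '+' in Beta and Eta only — synapomorphy for {Beta, Eta}.
book lungs (derived state '+') is shared by all ingroup taxa — unites the whole ingroup.
Most parsimonious ingroup topology: (((Eta,Beta),Alpha),Delta).
Alpha and Beta share a more recent common ancestor with each other than either does with Delta, so Delta is the least closely related of the three.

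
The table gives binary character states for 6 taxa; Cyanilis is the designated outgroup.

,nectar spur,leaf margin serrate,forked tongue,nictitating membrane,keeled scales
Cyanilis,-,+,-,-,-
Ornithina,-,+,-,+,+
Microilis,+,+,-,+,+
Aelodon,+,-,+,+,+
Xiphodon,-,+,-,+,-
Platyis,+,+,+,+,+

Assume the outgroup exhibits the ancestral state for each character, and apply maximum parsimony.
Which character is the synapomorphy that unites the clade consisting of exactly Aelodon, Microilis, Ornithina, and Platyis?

keeled scales

Character polarity is set by the outgroup: the derived state is whichever differs from the outgroup's state, so for leaf margin serrate the derived state is '-', and for the remaining characters it is '+'.
nectar spur: derived state '+' in Aelodon, Microilis, and Platyis only — synapomorphy for {Aelodon, Microilis, Platyis}.
leaf margin serrate: derived state '-' in Aelodon only — an autapomorphy, so it tells us nothing about relationships among taxa.
forked tongue (derived state '+') is shared by Aelodon and Platyis — a synapomorphy uniting that clade.
nictitating membrane (derived state '+') is shared by all ingroup taxa — unites the whole ingroup.
keeled scales: derived state '+' in Aelodon, Microilis, Ornithina, and Platyis only — synapomorphy for {Aelodon, Microilis, Ornithina, Platyis}.
Most parsimonious ingroup topology: ((Ornithina,(Microilis,(Aelodon,Platyis))),Xiphodon).
The clade {Aelodon, Microilis, Ornithina, Platyis} is supported by keeled scales: its derived state '+' occurs in exactly those taxa and in no other taxon (including the outgroup).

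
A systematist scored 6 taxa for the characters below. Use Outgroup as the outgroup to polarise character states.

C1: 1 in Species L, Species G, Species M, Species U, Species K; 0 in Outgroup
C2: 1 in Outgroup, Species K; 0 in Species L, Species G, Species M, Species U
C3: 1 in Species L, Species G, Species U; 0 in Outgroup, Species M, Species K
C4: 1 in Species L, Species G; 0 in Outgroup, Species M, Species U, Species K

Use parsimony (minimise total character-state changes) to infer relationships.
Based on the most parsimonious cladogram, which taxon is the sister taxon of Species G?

Character polarity is set by the outgroup: the derived state is whichever differs from the outgroup's state, so for C2 the derived state is '0', and for the remaining characters it is '1'.
C1 (derived state '1') is shared by all ingroup taxa — unites the whole ingroup.
C2: derived state '0' in Species G, Species L, Species M, and Species U only — synapomorphy for {Species G, Species L, Species M, Species U}.
C3: derived state '1' in Species G, Species L, and Species U only — synapomorphy for {Species G, Species L, Species U}.
Only Species G and Species L show the derived state '1' for C4, supporting them as a clade.
Most parsimonious ingroup topology: ((((Species L,Species G),Species U),Species M),Species K).
Species G and Species L form a cherry on this tree, so they are sister taxa.

Species L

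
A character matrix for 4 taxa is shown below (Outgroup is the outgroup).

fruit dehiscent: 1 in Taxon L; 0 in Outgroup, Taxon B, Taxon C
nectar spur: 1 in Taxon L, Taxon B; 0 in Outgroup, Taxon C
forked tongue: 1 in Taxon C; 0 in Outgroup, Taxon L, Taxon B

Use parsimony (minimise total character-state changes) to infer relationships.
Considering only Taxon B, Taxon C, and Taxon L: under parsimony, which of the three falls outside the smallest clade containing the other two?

The outgroup has state '0' for every character, so '1' is the derived state throughout.
fruit dehiscent: derived state '1' in Taxon L only — an autapomorphy, so it tells us nothing about relationships among taxa.
nectar spur (derived state '1') is shared by Taxon B and Taxon L — a synapomorphy uniting that clade.
forked tongue (derived state '1') is unique to Taxon C (autapomorphy; uninformative for grouping).
Most parsimonious ingroup topology: ((Taxon L,Taxon B),Taxon C).
Taxon L and Taxon B share a more recent common ancestor with each other than either does with Taxon C, so Taxon C is the least closely related of the three.

Taxon C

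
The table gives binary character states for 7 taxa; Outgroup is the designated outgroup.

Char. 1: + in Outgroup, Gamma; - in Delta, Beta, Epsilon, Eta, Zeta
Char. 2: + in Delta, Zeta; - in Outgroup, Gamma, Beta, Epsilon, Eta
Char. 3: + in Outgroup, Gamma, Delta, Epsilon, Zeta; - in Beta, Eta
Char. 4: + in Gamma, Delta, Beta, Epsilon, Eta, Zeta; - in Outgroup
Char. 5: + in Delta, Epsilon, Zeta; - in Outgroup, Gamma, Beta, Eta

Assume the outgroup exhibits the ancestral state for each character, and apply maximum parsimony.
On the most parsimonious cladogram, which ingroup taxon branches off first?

Gamma

Character polarity is set by the outgroup: the derived state is whichever differs from the outgroup's state, so for Char. 1, Char. 3 the derived state is '-', and for the remaining characters it is '+'.
Char. 1 (derived state '-') is shared by Beta, Delta, Epsilon, Eta, and Zeta — a synapomorphy uniting that clade.
Only Delta and Zeta show the derived state '+' for Char. 2, supporting them as a clade.
Char. 3: derived state '-' in Beta and Eta only — synapomorphy for {Beta, Eta}.
All ingroup taxa share the derived state '+' for Char. 4; it defines the ingroup but does not resolve relationships within it.
Char. 5 (derived state '+') is shared by Delta, Epsilon, and Zeta — a synapomorphy uniting that clade.
Most parsimonious ingroup topology: (Gamma,(((Delta,Zeta),Epsilon),(Beta,Eta))).
Gamma is sister to the clade containing all other ingroup taxa, so it is the earliest-diverging (most basal) ingroup lineage.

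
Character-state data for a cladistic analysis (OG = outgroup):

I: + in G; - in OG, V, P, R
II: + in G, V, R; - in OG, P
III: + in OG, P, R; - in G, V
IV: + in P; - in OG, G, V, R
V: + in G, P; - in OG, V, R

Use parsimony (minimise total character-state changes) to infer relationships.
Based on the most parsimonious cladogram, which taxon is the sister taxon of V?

G

Character polarity is set by the outgroup: the derived state is whichever differs from the outgroup's state, so for III the derived state is '-', and for the remaining characters it is '+'.
I: derived state '+' in G only — an autapomorphy, so it tells us nothing about relationships among taxa.
II: derived state '+' in G, R, and V only — synapomorphy for {G, R, V}.
Only G and V show the derived state '-' for III, supporting them as a clade.
IV: derived state '+' in P only — an autapomorphy, so it tells us nothing about relationships among taxa.
V groups G and P, which is incompatible with the clades supported by the remaining characters; treating it as convergent (homoplasy) costs fewer steps than any alternative tree.
Most parsimonious ingroup topology: (((G,V),R),P).
V and G form a cherry on this tree, so they are sister taxa.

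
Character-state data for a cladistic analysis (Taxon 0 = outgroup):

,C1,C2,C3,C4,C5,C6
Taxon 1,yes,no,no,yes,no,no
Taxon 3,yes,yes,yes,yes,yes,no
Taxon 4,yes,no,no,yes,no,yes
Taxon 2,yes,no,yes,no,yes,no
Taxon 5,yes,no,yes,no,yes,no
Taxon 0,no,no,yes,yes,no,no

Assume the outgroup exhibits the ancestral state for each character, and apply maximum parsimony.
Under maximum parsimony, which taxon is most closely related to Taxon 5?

Character polarity is set by the outgroup: the derived state is whichever differs from the outgroup's state, so for C3, C4 the derived state is 'no', and for the remaining characters it is 'yes'.
C1 (derived state 'yes') is shared by all ingroup taxa — unites the whole ingroup.
C2 (derived state 'yes') is unique to Taxon 3 (autapomorphy; uninformative for grouping).
C3: derived state 'no' in Taxon 1 and Taxon 4 only — synapomorphy for {Taxon 1, Taxon 4}.
C4: derived state 'no' in Taxon 2 and Taxon 5 only — synapomorphy for {Taxon 2, Taxon 5}.
Only Taxon 2, Taxon 3, and Taxon 5 show the derived state 'yes' for C5, supporting them as a clade.
C6: derived state 'yes' in Taxon 4 only — an autapomorphy, so it tells us nothing about relationships among taxa.
Most parsimonious ingroup topology: ((Taxon 3,(Taxon 2,Taxon 5)),(Taxon 1,Taxon 4)).
Taxon 5 and Taxon 2 form a cherry on this tree, so they are sister taxa.

Taxon 2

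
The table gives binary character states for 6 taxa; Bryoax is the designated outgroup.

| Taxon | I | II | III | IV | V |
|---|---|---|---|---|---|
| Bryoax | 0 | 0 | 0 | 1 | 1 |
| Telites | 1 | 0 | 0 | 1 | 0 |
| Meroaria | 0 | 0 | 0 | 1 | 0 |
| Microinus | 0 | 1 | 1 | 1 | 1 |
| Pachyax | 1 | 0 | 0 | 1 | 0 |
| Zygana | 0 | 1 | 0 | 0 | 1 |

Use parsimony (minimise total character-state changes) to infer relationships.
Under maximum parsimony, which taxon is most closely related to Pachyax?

Telites

Character polarity is set by the outgroup: the derived state is whichever differs from the outgroup's state, so for IV, V the derived state is '0', and for the remaining characters it is '1'.
Only Pachyax and Telites show the derived state '1' for I, supporting them as a clade.
II: derived state '1' in Microinus and Zygana only — synapomorphy for {Microinus, Zygana}.
III (derived state '1') is unique to Microinus (autapomorphy; uninformative for grouping).
IV (derived state '0') is unique to Zygana (autapomorphy; uninformative for grouping).
V (derived state '0') is shared by Meroaria, Pachyax, and Telites — a synapomorphy uniting that clade.
Most parsimonious ingroup topology: (((Telites,Pachyax),Meroaria),(Microinus,Zygana)).
Pachyax and Telites form a cherry on this tree, so they are sister taxa.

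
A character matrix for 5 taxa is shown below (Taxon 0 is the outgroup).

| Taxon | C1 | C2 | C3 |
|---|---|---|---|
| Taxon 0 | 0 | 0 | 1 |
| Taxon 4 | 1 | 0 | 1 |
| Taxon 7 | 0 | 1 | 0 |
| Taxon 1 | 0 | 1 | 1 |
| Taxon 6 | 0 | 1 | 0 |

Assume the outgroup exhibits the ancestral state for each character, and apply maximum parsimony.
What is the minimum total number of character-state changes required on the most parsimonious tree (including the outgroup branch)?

Character polarity is set by the outgroup: the derived state is whichever differs from the outgroup's state, so for C3 the derived state is '0', and for the remaining characters it is '1'.
C1: derived state '1' in Taxon 4 only — an autapomorphy, so it tells us nothing about relationships among taxa.
C2 (derived state '1') is shared by Taxon 1, Taxon 6, and Taxon 7 — a synapomorphy uniting that clade.
C3: derived state '0' in Taxon 6 and Taxon 7 only — synapomorphy for {Taxon 6, Taxon 7}.
Most parsimonious ingroup topology: (Taxon 4,((Taxon 7,Taxon 6),Taxon 1)).
Changes per character on this tree: C1: 1; C2: 1; C3: 1.
Total = 3.

3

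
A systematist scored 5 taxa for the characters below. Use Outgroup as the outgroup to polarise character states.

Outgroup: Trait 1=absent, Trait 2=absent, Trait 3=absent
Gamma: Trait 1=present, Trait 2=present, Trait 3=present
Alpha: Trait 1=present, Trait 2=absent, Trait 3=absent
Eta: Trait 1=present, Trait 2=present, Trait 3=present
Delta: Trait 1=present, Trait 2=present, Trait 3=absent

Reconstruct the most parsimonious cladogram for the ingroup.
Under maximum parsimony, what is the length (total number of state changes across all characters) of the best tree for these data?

3

The outgroup has state 'absent' for every character, so 'present' is the derived state throughout.
Trait 1 (derived state 'present') is shared by all ingroup taxa — unites the whole ingroup.
Trait 2 (derived state 'present') is shared by Delta, Eta, and Gamma — a synapomorphy uniting that clade.
Trait 3 (derived state 'present') is shared by Eta and Gamma — a synapomorphy uniting that clade.
Most parsimonious ingroup topology: (((Gamma,Eta),Delta),Alpha).
Changes per character on this tree: Trait 1: 1; Trait 2: 1; Trait 3: 1.
Total = 3.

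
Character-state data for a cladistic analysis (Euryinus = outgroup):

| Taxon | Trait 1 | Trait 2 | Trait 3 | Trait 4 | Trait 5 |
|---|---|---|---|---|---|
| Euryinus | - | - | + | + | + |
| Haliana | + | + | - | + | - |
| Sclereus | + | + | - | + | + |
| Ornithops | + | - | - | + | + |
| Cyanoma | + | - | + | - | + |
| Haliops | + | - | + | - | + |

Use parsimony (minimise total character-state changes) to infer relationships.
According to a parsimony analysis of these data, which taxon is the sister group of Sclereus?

Haliana

Character polarity is set by the outgroup: the derived state is whichever differs from the outgroup's state, so for Trait 3, Trait 4, Trait 5 the derived state is '-', and for the remaining characters it is '+'.
All ingroup taxa share the derived state '+' for Trait 1; it defines the ingroup but does not resolve relationships within it.
Only Haliana and Sclereus show the derived state '+' for Trait 2, supporting them as a clade.
Trait 3 (derived state '-') is shared by Haliana, Ornithops, and Sclereus — a synapomorphy uniting that clade.
Only Cyanoma and Haliops show the derived state '-' for Trait 4, supporting them as a clade.
Trait 5 (derived state '-') is unique to Haliana (autapomorphy; uninformative for grouping).
Most parsimonious ingroup topology: (((Haliana,Sclereus),Ornithops),(Cyanoma,Haliops)).
Sclereus and Haliana form a cherry on this tree, so they are sister taxa.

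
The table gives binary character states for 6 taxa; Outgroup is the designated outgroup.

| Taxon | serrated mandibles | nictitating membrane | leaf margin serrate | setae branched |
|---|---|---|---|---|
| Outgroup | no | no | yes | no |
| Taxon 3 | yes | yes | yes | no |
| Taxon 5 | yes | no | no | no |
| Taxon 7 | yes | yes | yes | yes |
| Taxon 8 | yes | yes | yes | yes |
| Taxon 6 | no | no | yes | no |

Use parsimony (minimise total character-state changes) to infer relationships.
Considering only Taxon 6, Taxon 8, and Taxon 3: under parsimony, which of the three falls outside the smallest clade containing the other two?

Character polarity is set by the outgroup: the derived state is whichever differs from the outgroup's state, so for leaf margin serrate the derived state is 'no', and for the remaining characters it is 'yes'.
serrated mandibles: derived state 'yes' in Taxon 3, Taxon 5, Taxon 7, and Taxon 8 only — synapomorphy for {Taxon 3, Taxon 5, Taxon 7, Taxon 8}.
nictitating membrane (derived state 'yes') is shared by Taxon 3, Taxon 7, and Taxon 8 — a synapomorphy uniting that clade.
leaf margin serrate (derived state 'no') is unique to Taxon 5 (autapomorphy; uninformative for grouping).
setae branched: derived state 'yes' in Taxon 7 and Taxon 8 only — synapomorphy for {Taxon 7, Taxon 8}.
Most parsimonious ingroup topology: (((Taxon 3,(Taxon 7,Taxon 8)),Taxon 5),Taxon 6).
Taxon 3 and Taxon 8 share a more recent common ancestor with each other than either does with Taxon 6, so Taxon 6 is the least closely related of the three.

Taxon 6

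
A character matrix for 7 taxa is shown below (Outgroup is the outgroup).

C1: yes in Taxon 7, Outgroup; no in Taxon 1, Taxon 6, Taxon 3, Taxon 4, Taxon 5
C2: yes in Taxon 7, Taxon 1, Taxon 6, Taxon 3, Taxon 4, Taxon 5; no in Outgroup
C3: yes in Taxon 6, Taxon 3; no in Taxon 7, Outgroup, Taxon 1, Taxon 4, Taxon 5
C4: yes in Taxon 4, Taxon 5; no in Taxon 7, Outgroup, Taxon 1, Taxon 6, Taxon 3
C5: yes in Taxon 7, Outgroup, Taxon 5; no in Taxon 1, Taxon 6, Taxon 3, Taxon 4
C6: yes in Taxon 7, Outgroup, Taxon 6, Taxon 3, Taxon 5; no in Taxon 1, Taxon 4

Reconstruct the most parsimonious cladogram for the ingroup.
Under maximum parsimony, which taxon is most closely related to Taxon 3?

Character polarity is set by the outgroup: the derived state is whichever differs from the outgroup's state, so for C1, C5, C6 the derived state is 'no', and for the remaining characters it is 'yes'.
C1: derived state 'no' in Taxon 1, Taxon 3, Taxon 4, Taxon 5, and Taxon 6 only — synapomorphy for {Taxon 1, Taxon 3, Taxon 4, Taxon 5, Taxon 6}.
C2 (derived state 'yes') is shared by all ingroup taxa — unites the whole ingroup.
Only Taxon 3 and Taxon 6 show the derived state 'yes' for C3, supporting them as a clade.
C4 (state 'yes') occurs in Taxon 4 and Taxon 5 but conflicts with the nesting implied by the other characters — most parsimoniously interpreted as homoplasy.
Only Taxon 1, Taxon 3, Taxon 4, and Taxon 6 show the derived state 'no' for C5, supporting them as a clade.
C6: derived state 'no' in Taxon 1 and Taxon 4 only — synapomorphy for {Taxon 1, Taxon 4}.
Most parsimonious ingroup topology: ((Taxon 5,((Taxon 6,Taxon 3),(Taxon 4,Taxon 1))),Taxon 7).
Taxon 3 and Taxon 6 form a cherry on this tree, so they are sister taxa.

Taxon 6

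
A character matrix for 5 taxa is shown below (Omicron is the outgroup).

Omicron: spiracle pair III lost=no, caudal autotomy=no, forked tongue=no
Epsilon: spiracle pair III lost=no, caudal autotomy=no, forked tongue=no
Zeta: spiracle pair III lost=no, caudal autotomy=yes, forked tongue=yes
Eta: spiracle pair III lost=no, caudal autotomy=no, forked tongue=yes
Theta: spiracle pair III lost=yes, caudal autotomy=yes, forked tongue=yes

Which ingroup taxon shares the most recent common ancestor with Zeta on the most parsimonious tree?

Theta

The outgroup has state 'no' for every character, so 'yes' is the derived state throughout.
spiracle pair III lost (derived state 'yes') is unique to Theta (autapomorphy; uninformative for grouping).
Only Theta and Zeta show the derived state 'yes' for caudal autotomy, supporting them as a clade.
forked tongue: derived state 'yes' in Eta, Theta, and Zeta only — synapomorphy for {Eta, Theta, Zeta}.
Most parsimonious ingroup topology: (Epsilon,((Zeta,Theta),Eta)).
Zeta and Theta form a cherry on this tree, so they are sister taxa.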